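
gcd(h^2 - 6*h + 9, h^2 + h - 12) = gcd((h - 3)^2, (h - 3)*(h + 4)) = h - 3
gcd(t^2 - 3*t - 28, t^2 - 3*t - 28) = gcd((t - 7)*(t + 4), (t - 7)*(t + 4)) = t^2 - 3*t - 28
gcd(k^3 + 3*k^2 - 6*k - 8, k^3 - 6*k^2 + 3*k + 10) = k^2 - k - 2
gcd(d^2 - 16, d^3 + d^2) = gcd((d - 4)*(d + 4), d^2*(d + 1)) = 1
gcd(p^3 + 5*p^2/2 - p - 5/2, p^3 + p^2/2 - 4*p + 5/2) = p^2 + 3*p/2 - 5/2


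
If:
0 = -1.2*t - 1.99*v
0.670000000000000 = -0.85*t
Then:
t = -0.79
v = 0.48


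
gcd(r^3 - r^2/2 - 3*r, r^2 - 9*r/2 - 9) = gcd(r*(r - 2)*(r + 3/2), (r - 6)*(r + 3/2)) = r + 3/2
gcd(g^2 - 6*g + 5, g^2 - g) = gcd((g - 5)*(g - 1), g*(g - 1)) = g - 1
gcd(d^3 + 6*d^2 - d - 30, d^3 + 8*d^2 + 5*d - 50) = d^2 + 3*d - 10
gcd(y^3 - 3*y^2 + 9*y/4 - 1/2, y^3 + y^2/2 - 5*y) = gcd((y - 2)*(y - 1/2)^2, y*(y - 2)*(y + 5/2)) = y - 2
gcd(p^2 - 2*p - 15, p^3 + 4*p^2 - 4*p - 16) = 1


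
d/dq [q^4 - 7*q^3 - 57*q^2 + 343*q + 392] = 4*q^3 - 21*q^2 - 114*q + 343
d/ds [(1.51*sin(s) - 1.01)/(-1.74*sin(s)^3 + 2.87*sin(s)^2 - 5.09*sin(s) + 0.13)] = (5.2548*sin(s)^3 - 9.6059*sin(s)^2 + 5.7974*sin(s) - 4.9446)*cos(s)/(3.0276*sin(s)^6 - 9.9876*sin(s)^5 + 25.9501*sin(s)^4 - 29.669*sin(s)^3 + 26.6543*sin(s)^2 - 1.3234*sin(s) + 0.0169)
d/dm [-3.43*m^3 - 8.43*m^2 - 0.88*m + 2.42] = -10.29*m^2 - 16.86*m - 0.88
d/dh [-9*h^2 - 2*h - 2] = -18*h - 2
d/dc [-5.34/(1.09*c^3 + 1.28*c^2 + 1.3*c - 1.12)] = (17.4618*c^2 + 13.6704*c + 6.942)/(1.09*c^3 + 1.28*c^2 + 1.3*c - 1.12)^2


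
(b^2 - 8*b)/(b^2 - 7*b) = (b - 8)/(b - 7)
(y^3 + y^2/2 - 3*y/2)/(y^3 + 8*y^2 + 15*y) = (2*y^2 + y - 3)/(2*(y^2 + 8*y + 15))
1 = 1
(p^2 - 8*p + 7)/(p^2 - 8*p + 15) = (p^2 - 8*p + 7)/(p^2 - 8*p + 15)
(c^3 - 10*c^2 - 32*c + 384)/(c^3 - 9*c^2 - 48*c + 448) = (c + 6)/(c + 7)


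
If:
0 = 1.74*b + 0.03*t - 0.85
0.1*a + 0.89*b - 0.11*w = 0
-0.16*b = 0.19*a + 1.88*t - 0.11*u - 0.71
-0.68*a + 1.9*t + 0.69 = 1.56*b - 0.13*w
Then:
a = 1.15203201271427*w - 4.59054817673844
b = 0.515791929970611 - 0.00584629356340107*w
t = 0.339085026677262*w - 1.5825986049621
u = 7.77664114180745*w - 40.6814802010341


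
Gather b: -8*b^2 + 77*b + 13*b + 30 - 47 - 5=-8*b^2 + 90*b - 22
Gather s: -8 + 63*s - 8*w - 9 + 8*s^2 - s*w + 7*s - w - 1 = 8*s^2 + s*(70 - w) - 9*w - 18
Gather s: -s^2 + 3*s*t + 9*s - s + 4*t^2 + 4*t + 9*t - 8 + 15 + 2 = -s^2 + s*(3*t + 8) + 4*t^2 + 13*t + 9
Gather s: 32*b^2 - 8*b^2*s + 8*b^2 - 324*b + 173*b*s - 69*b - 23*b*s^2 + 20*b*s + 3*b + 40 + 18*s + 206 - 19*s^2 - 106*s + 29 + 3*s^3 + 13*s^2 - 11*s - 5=40*b^2 - 390*b + 3*s^3 + s^2*(-23*b - 6) + s*(-8*b^2 + 193*b - 99) + 270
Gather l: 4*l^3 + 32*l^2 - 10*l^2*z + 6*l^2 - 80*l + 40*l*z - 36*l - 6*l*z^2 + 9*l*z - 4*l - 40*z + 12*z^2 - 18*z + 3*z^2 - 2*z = 4*l^3 + l^2*(38 - 10*z) + l*(-6*z^2 + 49*z - 120) + 15*z^2 - 60*z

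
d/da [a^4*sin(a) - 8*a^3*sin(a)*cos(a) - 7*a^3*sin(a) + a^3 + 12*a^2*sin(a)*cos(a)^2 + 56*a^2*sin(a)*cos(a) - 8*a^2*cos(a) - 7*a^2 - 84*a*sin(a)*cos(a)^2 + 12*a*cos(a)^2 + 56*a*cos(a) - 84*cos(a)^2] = a^4*cos(a) + 4*a^3*sin(a) - 7*a^3*cos(a) - 8*a^3*cos(2*a) - 13*a^2*sin(a) - 12*a^2*sin(2*a) + 3*a^2*cos(a) + 56*a^2*cos(2*a) + 9*a^2*cos(3*a) + 3*a^2 - 50*a*sin(a) + 44*a*sin(2*a) + 6*a*sin(3*a) - 37*a*cos(a) - 63*a*cos(3*a) - 14*a - 21*sin(a) + 84*sin(2*a) - 21*sin(3*a) + 56*cos(a) + 6*cos(2*a) + 6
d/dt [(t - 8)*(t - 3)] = 2*t - 11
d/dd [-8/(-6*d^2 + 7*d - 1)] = 8*(7 - 12*d)/(6*d^2 - 7*d + 1)^2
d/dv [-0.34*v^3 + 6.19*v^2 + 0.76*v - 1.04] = -1.02*v^2 + 12.38*v + 0.76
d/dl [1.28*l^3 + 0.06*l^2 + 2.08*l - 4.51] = 3.84*l^2 + 0.12*l + 2.08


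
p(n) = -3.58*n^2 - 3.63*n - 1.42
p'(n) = -7.16*n - 3.63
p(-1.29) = -2.69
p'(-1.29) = 5.61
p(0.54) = -4.42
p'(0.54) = -7.50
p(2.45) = -31.80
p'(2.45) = -21.17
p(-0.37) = -0.57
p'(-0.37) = -0.98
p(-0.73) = -0.68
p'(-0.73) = 1.60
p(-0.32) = -0.62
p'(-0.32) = -1.34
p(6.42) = -172.28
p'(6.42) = -49.60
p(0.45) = -3.78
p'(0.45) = -6.85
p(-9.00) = -258.73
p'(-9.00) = 60.81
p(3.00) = -44.53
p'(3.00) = -25.11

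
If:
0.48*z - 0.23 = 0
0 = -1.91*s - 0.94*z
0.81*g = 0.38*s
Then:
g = -0.11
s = -0.24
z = 0.48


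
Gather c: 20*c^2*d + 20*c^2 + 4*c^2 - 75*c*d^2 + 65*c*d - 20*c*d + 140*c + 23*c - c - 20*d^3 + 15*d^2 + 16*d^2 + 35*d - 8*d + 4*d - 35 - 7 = c^2*(20*d + 24) + c*(-75*d^2 + 45*d + 162) - 20*d^3 + 31*d^2 + 31*d - 42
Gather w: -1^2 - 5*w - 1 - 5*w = -10*w - 2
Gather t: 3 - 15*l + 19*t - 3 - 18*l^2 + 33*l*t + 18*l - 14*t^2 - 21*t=-18*l^2 + 3*l - 14*t^2 + t*(33*l - 2)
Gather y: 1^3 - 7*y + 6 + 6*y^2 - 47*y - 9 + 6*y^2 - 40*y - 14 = 12*y^2 - 94*y - 16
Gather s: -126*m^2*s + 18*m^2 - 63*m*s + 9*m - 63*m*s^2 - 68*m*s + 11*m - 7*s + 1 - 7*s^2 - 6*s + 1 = 18*m^2 + 20*m + s^2*(-63*m - 7) + s*(-126*m^2 - 131*m - 13) + 2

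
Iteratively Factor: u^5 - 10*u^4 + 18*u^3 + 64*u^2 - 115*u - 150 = (u - 5)*(u^4 - 5*u^3 - 7*u^2 + 29*u + 30) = (u - 5)*(u + 2)*(u^3 - 7*u^2 + 7*u + 15) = (u - 5)^2*(u + 2)*(u^2 - 2*u - 3) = (u - 5)^2*(u + 1)*(u + 2)*(u - 3)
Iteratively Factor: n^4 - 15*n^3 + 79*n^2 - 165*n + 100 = (n - 4)*(n^3 - 11*n^2 + 35*n - 25) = (n - 5)*(n - 4)*(n^2 - 6*n + 5) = (n - 5)^2*(n - 4)*(n - 1)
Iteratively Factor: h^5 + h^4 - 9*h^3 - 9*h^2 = (h + 1)*(h^4 - 9*h^2) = h*(h + 1)*(h^3 - 9*h) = h^2*(h + 1)*(h^2 - 9) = h^2*(h - 3)*(h + 1)*(h + 3)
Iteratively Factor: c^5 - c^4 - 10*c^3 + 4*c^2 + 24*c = (c)*(c^4 - c^3 - 10*c^2 + 4*c + 24) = c*(c - 2)*(c^3 + c^2 - 8*c - 12) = c*(c - 3)*(c - 2)*(c^2 + 4*c + 4) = c*(c - 3)*(c - 2)*(c + 2)*(c + 2)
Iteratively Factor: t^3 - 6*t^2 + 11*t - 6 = (t - 3)*(t^2 - 3*t + 2) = (t - 3)*(t - 1)*(t - 2)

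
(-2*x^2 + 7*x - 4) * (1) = -2*x^2 + 7*x - 4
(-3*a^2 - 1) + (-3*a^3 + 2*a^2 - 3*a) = -3*a^3 - a^2 - 3*a - 1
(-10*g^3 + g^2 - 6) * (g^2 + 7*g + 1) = -10*g^5 - 69*g^4 - 3*g^3 - 5*g^2 - 42*g - 6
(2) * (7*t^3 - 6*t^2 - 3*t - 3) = 14*t^3 - 12*t^2 - 6*t - 6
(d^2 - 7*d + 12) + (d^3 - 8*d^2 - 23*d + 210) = d^3 - 7*d^2 - 30*d + 222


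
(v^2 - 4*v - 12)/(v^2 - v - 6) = (v - 6)/(v - 3)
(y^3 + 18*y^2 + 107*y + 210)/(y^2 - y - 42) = (y^2 + 12*y + 35)/(y - 7)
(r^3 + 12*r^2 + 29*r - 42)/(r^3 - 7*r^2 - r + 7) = (r^2 + 13*r + 42)/(r^2 - 6*r - 7)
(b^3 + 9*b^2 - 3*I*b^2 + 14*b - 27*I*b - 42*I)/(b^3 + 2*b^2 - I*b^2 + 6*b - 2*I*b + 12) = (b + 7)/(b + 2*I)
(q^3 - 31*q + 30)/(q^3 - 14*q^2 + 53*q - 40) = (q + 6)/(q - 8)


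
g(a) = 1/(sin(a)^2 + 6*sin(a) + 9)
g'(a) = (-2*sin(a)*cos(a) - 6*cos(a))/(sin(a)^2 + 6*sin(a) + 9)^2 = -2*cos(a)/(sin(a) + 3)^3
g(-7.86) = 0.25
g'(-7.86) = 0.00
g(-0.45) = 0.15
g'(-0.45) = -0.11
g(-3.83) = 0.08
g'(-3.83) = 0.03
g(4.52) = 0.25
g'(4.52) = 0.05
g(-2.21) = 0.21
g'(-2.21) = 0.11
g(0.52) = 0.08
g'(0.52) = -0.04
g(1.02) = 0.07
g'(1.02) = -0.02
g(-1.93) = 0.23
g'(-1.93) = 0.08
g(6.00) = 0.14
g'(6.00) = -0.10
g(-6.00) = 0.09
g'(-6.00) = -0.05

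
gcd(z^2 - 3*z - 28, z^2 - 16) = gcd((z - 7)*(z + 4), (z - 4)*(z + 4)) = z + 4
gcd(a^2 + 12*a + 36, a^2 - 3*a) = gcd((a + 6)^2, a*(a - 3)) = 1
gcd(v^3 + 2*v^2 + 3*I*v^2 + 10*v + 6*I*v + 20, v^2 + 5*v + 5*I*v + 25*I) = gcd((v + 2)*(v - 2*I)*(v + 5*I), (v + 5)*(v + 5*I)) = v + 5*I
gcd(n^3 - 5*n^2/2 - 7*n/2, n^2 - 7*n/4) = n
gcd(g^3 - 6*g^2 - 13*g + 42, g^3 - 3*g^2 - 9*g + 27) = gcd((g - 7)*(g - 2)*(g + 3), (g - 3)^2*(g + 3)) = g + 3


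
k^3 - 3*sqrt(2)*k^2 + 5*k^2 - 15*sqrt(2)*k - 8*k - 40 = (k + 5)*(k - 4*sqrt(2))*(k + sqrt(2))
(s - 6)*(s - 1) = s^2 - 7*s + 6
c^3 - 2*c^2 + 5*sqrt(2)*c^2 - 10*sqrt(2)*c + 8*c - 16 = (c - 2)*(c + sqrt(2))*(c + 4*sqrt(2))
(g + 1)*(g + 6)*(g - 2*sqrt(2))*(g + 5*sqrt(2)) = g^4 + 3*sqrt(2)*g^3 + 7*g^3 - 14*g^2 + 21*sqrt(2)*g^2 - 140*g + 18*sqrt(2)*g - 120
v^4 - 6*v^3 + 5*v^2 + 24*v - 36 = (v - 3)^2*(v - 2)*(v + 2)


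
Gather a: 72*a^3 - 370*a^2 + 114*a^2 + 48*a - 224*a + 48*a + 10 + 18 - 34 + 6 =72*a^3 - 256*a^2 - 128*a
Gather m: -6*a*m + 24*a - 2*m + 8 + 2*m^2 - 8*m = 24*a + 2*m^2 + m*(-6*a - 10) + 8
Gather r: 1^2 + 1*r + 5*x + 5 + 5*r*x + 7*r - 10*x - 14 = r*(5*x + 8) - 5*x - 8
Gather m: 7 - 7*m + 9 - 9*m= 16 - 16*m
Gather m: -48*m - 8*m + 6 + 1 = 7 - 56*m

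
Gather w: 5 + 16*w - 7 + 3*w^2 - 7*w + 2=3*w^2 + 9*w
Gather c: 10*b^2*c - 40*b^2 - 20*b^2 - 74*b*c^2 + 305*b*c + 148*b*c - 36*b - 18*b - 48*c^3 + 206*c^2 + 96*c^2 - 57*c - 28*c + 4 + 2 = -60*b^2 - 54*b - 48*c^3 + c^2*(302 - 74*b) + c*(10*b^2 + 453*b - 85) + 6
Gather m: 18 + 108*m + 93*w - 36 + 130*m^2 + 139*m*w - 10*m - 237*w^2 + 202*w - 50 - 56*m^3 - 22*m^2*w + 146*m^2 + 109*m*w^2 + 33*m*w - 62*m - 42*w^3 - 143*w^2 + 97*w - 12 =-56*m^3 + m^2*(276 - 22*w) + m*(109*w^2 + 172*w + 36) - 42*w^3 - 380*w^2 + 392*w - 80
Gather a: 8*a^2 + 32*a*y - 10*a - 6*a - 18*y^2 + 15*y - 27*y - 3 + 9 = 8*a^2 + a*(32*y - 16) - 18*y^2 - 12*y + 6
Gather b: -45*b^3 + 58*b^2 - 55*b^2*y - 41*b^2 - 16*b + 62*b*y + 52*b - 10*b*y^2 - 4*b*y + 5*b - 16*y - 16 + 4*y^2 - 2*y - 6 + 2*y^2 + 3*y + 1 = -45*b^3 + b^2*(17 - 55*y) + b*(-10*y^2 + 58*y + 41) + 6*y^2 - 15*y - 21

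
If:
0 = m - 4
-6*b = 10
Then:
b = -5/3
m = 4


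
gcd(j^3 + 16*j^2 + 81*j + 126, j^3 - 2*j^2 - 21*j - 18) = j + 3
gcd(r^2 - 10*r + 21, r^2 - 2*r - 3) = r - 3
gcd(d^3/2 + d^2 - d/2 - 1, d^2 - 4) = d + 2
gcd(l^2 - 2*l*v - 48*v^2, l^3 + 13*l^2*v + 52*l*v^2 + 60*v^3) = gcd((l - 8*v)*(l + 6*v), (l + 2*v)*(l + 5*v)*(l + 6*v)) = l + 6*v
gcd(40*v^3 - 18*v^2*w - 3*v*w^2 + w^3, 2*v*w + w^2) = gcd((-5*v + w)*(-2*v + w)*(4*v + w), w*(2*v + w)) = 1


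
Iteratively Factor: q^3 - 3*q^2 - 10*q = (q)*(q^2 - 3*q - 10) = q*(q + 2)*(q - 5)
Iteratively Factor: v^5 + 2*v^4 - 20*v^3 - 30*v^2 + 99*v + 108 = (v - 3)*(v^4 + 5*v^3 - 5*v^2 - 45*v - 36) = (v - 3)*(v + 1)*(v^3 + 4*v^2 - 9*v - 36) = (v - 3)*(v + 1)*(v + 4)*(v^2 - 9) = (v - 3)*(v + 1)*(v + 3)*(v + 4)*(v - 3)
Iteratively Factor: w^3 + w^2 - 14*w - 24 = (w + 3)*(w^2 - 2*w - 8) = (w - 4)*(w + 3)*(w + 2)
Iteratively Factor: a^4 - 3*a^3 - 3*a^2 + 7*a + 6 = (a - 3)*(a^3 - 3*a - 2) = (a - 3)*(a + 1)*(a^2 - a - 2) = (a - 3)*(a + 1)^2*(a - 2)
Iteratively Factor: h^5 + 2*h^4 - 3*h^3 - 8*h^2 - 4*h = (h + 1)*(h^4 + h^3 - 4*h^2 - 4*h) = (h - 2)*(h + 1)*(h^3 + 3*h^2 + 2*h) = h*(h - 2)*(h + 1)*(h^2 + 3*h + 2) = h*(h - 2)*(h + 1)^2*(h + 2)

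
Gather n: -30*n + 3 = 3 - 30*n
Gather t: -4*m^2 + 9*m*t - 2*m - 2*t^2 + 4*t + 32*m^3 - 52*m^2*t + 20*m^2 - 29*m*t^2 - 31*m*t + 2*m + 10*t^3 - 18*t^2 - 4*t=32*m^3 + 16*m^2 + 10*t^3 + t^2*(-29*m - 20) + t*(-52*m^2 - 22*m)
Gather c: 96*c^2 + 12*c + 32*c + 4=96*c^2 + 44*c + 4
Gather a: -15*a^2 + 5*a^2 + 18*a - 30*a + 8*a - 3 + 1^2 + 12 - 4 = -10*a^2 - 4*a + 6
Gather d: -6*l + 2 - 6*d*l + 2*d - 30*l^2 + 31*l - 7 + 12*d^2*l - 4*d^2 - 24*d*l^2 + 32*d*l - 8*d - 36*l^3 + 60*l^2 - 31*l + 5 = d^2*(12*l - 4) + d*(-24*l^2 + 26*l - 6) - 36*l^3 + 30*l^2 - 6*l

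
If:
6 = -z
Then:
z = -6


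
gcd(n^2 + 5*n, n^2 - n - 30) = n + 5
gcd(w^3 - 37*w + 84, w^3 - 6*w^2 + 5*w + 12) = w^2 - 7*w + 12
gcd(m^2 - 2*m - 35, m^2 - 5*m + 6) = 1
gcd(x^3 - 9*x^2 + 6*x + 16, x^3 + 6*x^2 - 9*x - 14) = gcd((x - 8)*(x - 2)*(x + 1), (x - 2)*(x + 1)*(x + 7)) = x^2 - x - 2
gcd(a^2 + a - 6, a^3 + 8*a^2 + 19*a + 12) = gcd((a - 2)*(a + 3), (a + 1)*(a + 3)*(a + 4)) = a + 3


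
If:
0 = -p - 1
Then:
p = -1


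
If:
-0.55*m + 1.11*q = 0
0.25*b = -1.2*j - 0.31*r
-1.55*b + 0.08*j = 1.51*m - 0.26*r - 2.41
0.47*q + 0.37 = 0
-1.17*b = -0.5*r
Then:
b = 4.78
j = -3.88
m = -1.59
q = -0.79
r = 11.18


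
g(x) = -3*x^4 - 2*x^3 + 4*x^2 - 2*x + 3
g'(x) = -12*x^3 - 6*x^2 + 8*x - 2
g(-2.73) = -87.67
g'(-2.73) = 175.60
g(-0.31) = 4.04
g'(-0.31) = -4.70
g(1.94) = -42.92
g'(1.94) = -96.68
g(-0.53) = 5.24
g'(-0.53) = -6.14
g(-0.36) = 4.28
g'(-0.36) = -5.10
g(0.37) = 2.65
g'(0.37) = -0.47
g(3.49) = -485.34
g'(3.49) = -557.26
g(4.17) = -987.93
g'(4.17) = -943.11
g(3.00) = -264.00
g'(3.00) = -356.00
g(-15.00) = -144192.00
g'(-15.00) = 39028.00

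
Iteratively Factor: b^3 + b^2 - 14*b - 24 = (b - 4)*(b^2 + 5*b + 6) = (b - 4)*(b + 3)*(b + 2)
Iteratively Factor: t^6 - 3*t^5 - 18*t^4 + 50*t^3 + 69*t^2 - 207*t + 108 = (t + 3)*(t^5 - 6*t^4 + 50*t^2 - 81*t + 36) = (t - 4)*(t + 3)*(t^4 - 2*t^3 - 8*t^2 + 18*t - 9) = (t - 4)*(t + 3)^2*(t^3 - 5*t^2 + 7*t - 3) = (t - 4)*(t - 3)*(t + 3)^2*(t^2 - 2*t + 1) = (t - 4)*(t - 3)*(t - 1)*(t + 3)^2*(t - 1)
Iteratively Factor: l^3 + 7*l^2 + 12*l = (l + 4)*(l^2 + 3*l) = (l + 3)*(l + 4)*(l)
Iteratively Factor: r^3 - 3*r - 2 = (r + 1)*(r^2 - r - 2) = (r - 2)*(r + 1)*(r + 1)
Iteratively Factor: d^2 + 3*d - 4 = (d + 4)*(d - 1)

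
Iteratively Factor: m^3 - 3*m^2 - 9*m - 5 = (m - 5)*(m^2 + 2*m + 1) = (m - 5)*(m + 1)*(m + 1)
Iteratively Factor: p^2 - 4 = (p - 2)*(p + 2)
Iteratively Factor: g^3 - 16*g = (g)*(g^2 - 16) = g*(g - 4)*(g + 4)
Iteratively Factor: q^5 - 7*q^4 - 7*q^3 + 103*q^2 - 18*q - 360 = (q - 3)*(q^4 - 4*q^3 - 19*q^2 + 46*q + 120) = (q - 5)*(q - 3)*(q^3 + q^2 - 14*q - 24) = (q - 5)*(q - 3)*(q + 2)*(q^2 - q - 12) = (q - 5)*(q - 4)*(q - 3)*(q + 2)*(q + 3)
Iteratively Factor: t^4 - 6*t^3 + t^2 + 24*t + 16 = (t - 4)*(t^3 - 2*t^2 - 7*t - 4) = (t - 4)*(t + 1)*(t^2 - 3*t - 4) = (t - 4)*(t + 1)^2*(t - 4)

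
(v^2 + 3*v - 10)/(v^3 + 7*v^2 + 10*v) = (v - 2)/(v*(v + 2))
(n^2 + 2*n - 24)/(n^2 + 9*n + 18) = (n - 4)/(n + 3)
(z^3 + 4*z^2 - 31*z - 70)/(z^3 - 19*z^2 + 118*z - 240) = (z^2 + 9*z + 14)/(z^2 - 14*z + 48)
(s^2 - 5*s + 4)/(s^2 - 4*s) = (s - 1)/s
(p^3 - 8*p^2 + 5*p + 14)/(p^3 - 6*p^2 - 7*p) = (p - 2)/p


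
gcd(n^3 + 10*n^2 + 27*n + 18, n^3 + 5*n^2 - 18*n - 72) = n^2 + 9*n + 18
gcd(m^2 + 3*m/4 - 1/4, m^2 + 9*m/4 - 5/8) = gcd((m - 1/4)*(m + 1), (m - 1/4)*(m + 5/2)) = m - 1/4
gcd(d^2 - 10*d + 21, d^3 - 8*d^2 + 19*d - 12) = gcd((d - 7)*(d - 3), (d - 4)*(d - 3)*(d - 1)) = d - 3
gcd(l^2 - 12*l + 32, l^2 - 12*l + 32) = l^2 - 12*l + 32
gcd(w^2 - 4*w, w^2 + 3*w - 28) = w - 4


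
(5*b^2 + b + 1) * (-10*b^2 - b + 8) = -50*b^4 - 15*b^3 + 29*b^2 + 7*b + 8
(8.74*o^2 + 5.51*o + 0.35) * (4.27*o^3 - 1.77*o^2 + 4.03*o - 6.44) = 37.3198*o^5 + 8.05789999999999*o^4 + 26.964*o^3 - 34.6998*o^2 - 34.0739*o - 2.254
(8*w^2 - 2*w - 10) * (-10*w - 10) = -80*w^3 - 60*w^2 + 120*w + 100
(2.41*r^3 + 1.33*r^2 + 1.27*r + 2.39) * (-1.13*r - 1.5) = -2.7233*r^4 - 5.1179*r^3 - 3.4301*r^2 - 4.6057*r - 3.585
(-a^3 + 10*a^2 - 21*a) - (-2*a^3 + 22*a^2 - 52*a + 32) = a^3 - 12*a^2 + 31*a - 32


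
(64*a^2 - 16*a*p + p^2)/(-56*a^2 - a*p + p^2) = (-8*a + p)/(7*a + p)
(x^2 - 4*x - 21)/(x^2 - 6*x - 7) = (x + 3)/(x + 1)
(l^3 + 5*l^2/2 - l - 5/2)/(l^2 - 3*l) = (l^3 + 5*l^2/2 - l - 5/2)/(l*(l - 3))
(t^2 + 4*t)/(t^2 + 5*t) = (t + 4)/(t + 5)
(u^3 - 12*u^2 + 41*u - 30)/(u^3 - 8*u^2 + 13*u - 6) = (u - 5)/(u - 1)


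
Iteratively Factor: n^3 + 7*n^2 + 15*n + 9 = (n + 1)*(n^2 + 6*n + 9) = (n + 1)*(n + 3)*(n + 3)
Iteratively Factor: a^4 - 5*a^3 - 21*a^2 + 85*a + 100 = (a - 5)*(a^3 - 21*a - 20) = (a - 5)^2*(a^2 + 5*a + 4) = (a - 5)^2*(a + 1)*(a + 4)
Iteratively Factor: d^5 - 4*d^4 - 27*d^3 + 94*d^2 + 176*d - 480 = (d - 4)*(d^4 - 27*d^2 - 14*d + 120) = (d - 5)*(d - 4)*(d^3 + 5*d^2 - 2*d - 24) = (d - 5)*(d - 4)*(d + 4)*(d^2 + d - 6) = (d - 5)*(d - 4)*(d + 3)*(d + 4)*(d - 2)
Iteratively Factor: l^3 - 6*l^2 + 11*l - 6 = (l - 2)*(l^2 - 4*l + 3) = (l - 3)*(l - 2)*(l - 1)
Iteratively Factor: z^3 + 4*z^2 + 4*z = (z + 2)*(z^2 + 2*z) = (z + 2)^2*(z)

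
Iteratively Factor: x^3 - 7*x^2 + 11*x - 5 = (x - 1)*(x^2 - 6*x + 5) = (x - 1)^2*(x - 5)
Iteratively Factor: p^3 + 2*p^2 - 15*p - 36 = (p + 3)*(p^2 - p - 12) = (p - 4)*(p + 3)*(p + 3)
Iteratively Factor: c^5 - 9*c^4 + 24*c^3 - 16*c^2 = (c - 4)*(c^4 - 5*c^3 + 4*c^2) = (c - 4)*(c - 1)*(c^3 - 4*c^2) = c*(c - 4)*(c - 1)*(c^2 - 4*c) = c*(c - 4)^2*(c - 1)*(c)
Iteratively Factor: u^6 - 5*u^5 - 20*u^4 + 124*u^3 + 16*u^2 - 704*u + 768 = (u + 3)*(u^5 - 8*u^4 + 4*u^3 + 112*u^2 - 320*u + 256) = (u - 2)*(u + 3)*(u^4 - 6*u^3 - 8*u^2 + 96*u - 128) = (u - 4)*(u - 2)*(u + 3)*(u^3 - 2*u^2 - 16*u + 32) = (u - 4)^2*(u - 2)*(u + 3)*(u^2 + 2*u - 8) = (u - 4)^2*(u - 2)*(u + 3)*(u + 4)*(u - 2)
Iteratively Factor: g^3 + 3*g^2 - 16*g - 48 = (g + 3)*(g^2 - 16) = (g - 4)*(g + 3)*(g + 4)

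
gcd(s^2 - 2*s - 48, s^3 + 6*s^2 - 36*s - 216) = s + 6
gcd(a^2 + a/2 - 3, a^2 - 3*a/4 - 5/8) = 1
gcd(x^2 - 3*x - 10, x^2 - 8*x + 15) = x - 5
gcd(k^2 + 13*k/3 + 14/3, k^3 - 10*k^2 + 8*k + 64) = k + 2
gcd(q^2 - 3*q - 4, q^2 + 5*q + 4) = q + 1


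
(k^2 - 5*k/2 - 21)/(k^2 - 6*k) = (k + 7/2)/k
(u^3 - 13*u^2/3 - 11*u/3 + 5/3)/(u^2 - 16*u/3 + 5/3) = u + 1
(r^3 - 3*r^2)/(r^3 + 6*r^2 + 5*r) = r*(r - 3)/(r^2 + 6*r + 5)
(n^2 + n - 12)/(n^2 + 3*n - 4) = (n - 3)/(n - 1)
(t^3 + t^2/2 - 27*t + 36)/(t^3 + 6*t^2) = 1 - 11/(2*t) + 6/t^2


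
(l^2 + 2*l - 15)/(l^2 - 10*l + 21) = (l + 5)/(l - 7)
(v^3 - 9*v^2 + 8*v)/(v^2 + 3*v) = (v^2 - 9*v + 8)/(v + 3)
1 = 1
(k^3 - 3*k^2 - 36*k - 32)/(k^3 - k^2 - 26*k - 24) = (k - 8)/(k - 6)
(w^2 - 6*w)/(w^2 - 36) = w/(w + 6)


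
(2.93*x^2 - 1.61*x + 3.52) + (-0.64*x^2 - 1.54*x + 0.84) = 2.29*x^2 - 3.15*x + 4.36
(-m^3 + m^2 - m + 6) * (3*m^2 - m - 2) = -3*m^5 + 4*m^4 - 2*m^3 + 17*m^2 - 4*m - 12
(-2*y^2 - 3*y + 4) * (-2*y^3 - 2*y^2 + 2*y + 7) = 4*y^5 + 10*y^4 - 6*y^3 - 28*y^2 - 13*y + 28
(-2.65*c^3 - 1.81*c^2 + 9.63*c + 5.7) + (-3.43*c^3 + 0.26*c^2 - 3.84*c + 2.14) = -6.08*c^3 - 1.55*c^2 + 5.79*c + 7.84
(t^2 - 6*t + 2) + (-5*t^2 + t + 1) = -4*t^2 - 5*t + 3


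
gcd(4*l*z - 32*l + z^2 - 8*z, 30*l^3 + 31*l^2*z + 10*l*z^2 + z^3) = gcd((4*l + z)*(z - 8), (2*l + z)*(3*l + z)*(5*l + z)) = 1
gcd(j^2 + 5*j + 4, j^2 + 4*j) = j + 4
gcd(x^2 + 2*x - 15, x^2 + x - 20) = x + 5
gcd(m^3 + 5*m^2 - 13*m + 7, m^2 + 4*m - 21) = m + 7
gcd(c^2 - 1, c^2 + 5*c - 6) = c - 1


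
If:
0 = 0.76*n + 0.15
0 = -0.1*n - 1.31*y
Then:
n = -0.20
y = 0.02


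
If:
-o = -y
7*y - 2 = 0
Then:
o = 2/7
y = 2/7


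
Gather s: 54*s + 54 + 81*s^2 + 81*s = 81*s^2 + 135*s + 54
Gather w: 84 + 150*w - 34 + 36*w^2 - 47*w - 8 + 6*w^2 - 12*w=42*w^2 + 91*w + 42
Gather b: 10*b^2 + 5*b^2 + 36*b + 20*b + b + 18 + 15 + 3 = 15*b^2 + 57*b + 36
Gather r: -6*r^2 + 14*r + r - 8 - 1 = -6*r^2 + 15*r - 9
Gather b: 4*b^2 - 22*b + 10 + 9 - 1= 4*b^2 - 22*b + 18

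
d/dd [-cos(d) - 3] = sin(d)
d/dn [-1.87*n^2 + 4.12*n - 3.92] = 4.12 - 3.74*n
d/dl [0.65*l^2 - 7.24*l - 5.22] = 1.3*l - 7.24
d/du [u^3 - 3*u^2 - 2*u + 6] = 3*u^2 - 6*u - 2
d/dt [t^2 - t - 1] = 2*t - 1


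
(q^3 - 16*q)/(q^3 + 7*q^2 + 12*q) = (q - 4)/(q + 3)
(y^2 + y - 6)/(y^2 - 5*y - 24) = (y - 2)/(y - 8)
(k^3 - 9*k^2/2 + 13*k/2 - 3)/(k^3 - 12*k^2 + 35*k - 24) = (k^2 - 7*k/2 + 3)/(k^2 - 11*k + 24)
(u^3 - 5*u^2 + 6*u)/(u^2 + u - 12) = u*(u - 2)/(u + 4)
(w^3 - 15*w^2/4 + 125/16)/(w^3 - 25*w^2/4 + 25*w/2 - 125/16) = (4*w + 5)/(4*w - 5)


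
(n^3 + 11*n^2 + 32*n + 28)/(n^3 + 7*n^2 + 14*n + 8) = (n^2 + 9*n + 14)/(n^2 + 5*n + 4)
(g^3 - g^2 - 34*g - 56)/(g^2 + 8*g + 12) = (g^2 - 3*g - 28)/(g + 6)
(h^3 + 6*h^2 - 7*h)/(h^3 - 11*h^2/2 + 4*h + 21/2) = 2*h*(h^2 + 6*h - 7)/(2*h^3 - 11*h^2 + 8*h + 21)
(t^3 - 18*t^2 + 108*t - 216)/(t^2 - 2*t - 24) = (t^2 - 12*t + 36)/(t + 4)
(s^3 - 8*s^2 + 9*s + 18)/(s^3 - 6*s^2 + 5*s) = (s^3 - 8*s^2 + 9*s + 18)/(s*(s^2 - 6*s + 5))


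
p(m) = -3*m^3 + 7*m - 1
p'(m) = 7 - 9*m^2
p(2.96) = -58.08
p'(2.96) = -71.85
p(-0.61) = -4.59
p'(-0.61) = 3.65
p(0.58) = 2.47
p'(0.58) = 3.97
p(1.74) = -4.62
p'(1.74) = -20.25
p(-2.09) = 11.76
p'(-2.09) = -32.31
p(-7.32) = 1124.43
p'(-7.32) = -475.24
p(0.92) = 3.10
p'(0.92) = -0.62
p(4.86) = -311.35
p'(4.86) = -205.58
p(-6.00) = 605.00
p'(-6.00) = -317.00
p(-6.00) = 605.00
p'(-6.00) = -317.00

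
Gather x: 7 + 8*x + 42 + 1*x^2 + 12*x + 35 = x^2 + 20*x + 84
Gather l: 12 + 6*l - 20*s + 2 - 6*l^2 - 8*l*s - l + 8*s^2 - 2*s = -6*l^2 + l*(5 - 8*s) + 8*s^2 - 22*s + 14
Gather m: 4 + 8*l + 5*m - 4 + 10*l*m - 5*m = 10*l*m + 8*l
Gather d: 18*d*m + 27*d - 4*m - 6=d*(18*m + 27) - 4*m - 6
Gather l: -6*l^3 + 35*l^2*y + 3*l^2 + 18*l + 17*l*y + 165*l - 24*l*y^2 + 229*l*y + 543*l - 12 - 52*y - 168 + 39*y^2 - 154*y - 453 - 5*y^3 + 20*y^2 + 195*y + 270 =-6*l^3 + l^2*(35*y + 3) + l*(-24*y^2 + 246*y + 726) - 5*y^3 + 59*y^2 - 11*y - 363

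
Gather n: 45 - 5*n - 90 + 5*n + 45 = 0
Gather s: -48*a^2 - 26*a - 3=-48*a^2 - 26*a - 3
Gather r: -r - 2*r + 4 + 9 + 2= 15 - 3*r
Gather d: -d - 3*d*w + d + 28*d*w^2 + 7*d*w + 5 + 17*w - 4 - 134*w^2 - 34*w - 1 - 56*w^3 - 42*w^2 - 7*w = d*(28*w^2 + 4*w) - 56*w^3 - 176*w^2 - 24*w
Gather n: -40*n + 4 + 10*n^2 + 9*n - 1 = 10*n^2 - 31*n + 3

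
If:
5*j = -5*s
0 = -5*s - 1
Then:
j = 1/5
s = -1/5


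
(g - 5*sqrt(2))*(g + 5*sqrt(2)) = g^2 - 50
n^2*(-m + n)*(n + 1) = -m*n^3 - m*n^2 + n^4 + n^3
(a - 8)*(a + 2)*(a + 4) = a^3 - 2*a^2 - 40*a - 64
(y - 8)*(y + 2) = y^2 - 6*y - 16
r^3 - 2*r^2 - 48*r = r*(r - 8)*(r + 6)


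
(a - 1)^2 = a^2 - 2*a + 1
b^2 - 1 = (b - 1)*(b + 1)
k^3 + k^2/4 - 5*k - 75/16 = (k - 5/2)*(k + 5/4)*(k + 3/2)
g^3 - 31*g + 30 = (g - 5)*(g - 1)*(g + 6)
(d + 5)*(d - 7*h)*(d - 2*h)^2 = d^4 - 11*d^3*h + 5*d^3 + 32*d^2*h^2 - 55*d^2*h - 28*d*h^3 + 160*d*h^2 - 140*h^3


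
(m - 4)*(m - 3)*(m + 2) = m^3 - 5*m^2 - 2*m + 24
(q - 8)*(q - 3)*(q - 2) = q^3 - 13*q^2 + 46*q - 48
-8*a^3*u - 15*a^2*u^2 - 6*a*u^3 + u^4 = u*(-8*a + u)*(a + u)^2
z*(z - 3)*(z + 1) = z^3 - 2*z^2 - 3*z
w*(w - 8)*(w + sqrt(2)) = w^3 - 8*w^2 + sqrt(2)*w^2 - 8*sqrt(2)*w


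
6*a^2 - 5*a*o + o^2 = (-3*a + o)*(-2*a + o)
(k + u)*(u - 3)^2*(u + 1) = k*u^3 - 5*k*u^2 + 3*k*u + 9*k + u^4 - 5*u^3 + 3*u^2 + 9*u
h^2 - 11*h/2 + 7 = (h - 7/2)*(h - 2)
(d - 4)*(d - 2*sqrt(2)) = d^2 - 4*d - 2*sqrt(2)*d + 8*sqrt(2)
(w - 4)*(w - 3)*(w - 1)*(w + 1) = w^4 - 7*w^3 + 11*w^2 + 7*w - 12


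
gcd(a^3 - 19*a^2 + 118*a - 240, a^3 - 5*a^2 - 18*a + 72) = a - 6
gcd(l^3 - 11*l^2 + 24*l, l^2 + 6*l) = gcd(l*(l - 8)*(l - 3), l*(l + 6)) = l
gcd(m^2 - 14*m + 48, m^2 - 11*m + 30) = m - 6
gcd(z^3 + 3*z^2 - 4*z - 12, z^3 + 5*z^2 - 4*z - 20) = z^2 - 4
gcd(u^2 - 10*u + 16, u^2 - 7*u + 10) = u - 2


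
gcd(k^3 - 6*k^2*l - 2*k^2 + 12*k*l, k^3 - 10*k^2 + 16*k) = k^2 - 2*k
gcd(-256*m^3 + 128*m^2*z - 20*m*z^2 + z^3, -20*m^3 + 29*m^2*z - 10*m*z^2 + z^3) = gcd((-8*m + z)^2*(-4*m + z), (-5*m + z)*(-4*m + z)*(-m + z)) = -4*m + z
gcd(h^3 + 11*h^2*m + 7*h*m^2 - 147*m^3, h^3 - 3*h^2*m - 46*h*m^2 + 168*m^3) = h + 7*m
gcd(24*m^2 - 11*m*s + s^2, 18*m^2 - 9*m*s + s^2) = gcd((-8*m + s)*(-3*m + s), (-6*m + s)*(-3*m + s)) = -3*m + s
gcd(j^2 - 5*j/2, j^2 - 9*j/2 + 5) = j - 5/2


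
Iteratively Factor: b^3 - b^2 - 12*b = (b)*(b^2 - b - 12) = b*(b - 4)*(b + 3)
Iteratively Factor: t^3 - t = (t + 1)*(t^2 - t) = t*(t + 1)*(t - 1)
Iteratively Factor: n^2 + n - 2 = (n - 1)*(n + 2)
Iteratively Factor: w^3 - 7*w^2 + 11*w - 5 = (w - 5)*(w^2 - 2*w + 1) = (w - 5)*(w - 1)*(w - 1)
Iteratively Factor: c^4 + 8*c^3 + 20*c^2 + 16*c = (c + 2)*(c^3 + 6*c^2 + 8*c) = c*(c + 2)*(c^2 + 6*c + 8) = c*(c + 2)^2*(c + 4)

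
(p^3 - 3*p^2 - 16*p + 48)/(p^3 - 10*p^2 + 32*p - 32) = (p^2 + p - 12)/(p^2 - 6*p + 8)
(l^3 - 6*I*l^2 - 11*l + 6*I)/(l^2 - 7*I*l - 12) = (l^2 - 3*I*l - 2)/(l - 4*I)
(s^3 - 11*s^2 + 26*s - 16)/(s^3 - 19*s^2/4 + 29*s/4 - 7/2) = 4*(s - 8)/(4*s - 7)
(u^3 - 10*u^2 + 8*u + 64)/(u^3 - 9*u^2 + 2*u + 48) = (u - 4)/(u - 3)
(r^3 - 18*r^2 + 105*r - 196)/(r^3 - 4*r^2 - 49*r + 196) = (r - 7)/(r + 7)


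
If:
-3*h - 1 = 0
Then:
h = -1/3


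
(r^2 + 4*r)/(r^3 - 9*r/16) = 16*(r + 4)/(16*r^2 - 9)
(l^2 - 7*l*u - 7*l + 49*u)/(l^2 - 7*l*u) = (l - 7)/l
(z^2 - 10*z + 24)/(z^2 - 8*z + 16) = (z - 6)/(z - 4)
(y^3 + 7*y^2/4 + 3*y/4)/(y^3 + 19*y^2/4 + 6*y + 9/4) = y/(y + 3)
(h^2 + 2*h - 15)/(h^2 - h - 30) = (h - 3)/(h - 6)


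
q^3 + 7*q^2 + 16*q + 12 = (q + 2)^2*(q + 3)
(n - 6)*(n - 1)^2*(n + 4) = n^4 - 4*n^3 - 19*n^2 + 46*n - 24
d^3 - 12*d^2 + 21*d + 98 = (d - 7)^2*(d + 2)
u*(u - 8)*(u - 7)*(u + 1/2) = u^4 - 29*u^3/2 + 97*u^2/2 + 28*u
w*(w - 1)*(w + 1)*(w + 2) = w^4 + 2*w^3 - w^2 - 2*w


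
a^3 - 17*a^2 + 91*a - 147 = (a - 7)^2*(a - 3)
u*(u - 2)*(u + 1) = u^3 - u^2 - 2*u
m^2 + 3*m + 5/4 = (m + 1/2)*(m + 5/2)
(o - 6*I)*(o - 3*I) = o^2 - 9*I*o - 18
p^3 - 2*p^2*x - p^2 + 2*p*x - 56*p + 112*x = (p - 8)*(p + 7)*(p - 2*x)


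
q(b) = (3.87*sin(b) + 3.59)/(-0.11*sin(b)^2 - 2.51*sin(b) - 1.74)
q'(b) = (0.22*sin(b)*cos(b) + 2.51*cos(b))*(3.87*sin(b) + 3.59)/(-0.11*sin(b)^2 - 2.51*sin(b) - 1.74)^2 + 3.87*cos(b)/(-0.11*sin(b)^2 - 2.51*sin(b) - 1.74) = (0.4257*sin(b)^2 + 0.7898*sin(b) + 2.2771)*cos(b)/(0.0121*sin(b)^4 + 0.5522*sin(b)^3 + 6.6829*sin(b)^2 + 8.7348*sin(b) + 3.0276)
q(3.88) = -9.82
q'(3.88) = -142.41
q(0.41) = -1.86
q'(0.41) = 0.32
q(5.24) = 0.71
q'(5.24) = 8.02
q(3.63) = -3.03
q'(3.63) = -5.14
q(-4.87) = -1.71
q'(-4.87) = 0.03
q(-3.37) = -1.93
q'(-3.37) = -0.45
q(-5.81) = -1.84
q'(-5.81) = 0.29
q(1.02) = -1.74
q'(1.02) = 0.11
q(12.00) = -3.56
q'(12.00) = 9.24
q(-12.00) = -1.82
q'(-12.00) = 0.24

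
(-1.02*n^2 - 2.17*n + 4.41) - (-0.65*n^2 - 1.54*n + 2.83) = -0.37*n^2 - 0.63*n + 1.58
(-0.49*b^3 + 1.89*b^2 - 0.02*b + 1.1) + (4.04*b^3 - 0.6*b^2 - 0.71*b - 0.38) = 3.55*b^3 + 1.29*b^2 - 0.73*b + 0.72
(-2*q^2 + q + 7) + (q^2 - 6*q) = -q^2 - 5*q + 7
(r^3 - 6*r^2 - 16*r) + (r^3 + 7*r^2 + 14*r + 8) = 2*r^3 + r^2 - 2*r + 8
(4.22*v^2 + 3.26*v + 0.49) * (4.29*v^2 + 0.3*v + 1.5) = 18.1038*v^4 + 15.2514*v^3 + 9.4101*v^2 + 5.037*v + 0.735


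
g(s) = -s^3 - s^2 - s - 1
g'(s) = -3*s^2 - 2*s - 1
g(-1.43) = 1.31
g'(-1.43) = -4.27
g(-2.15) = 6.47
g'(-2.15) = -10.57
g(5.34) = -187.13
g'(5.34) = -97.23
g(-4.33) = 65.76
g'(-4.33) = -48.59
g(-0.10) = -0.91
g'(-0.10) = -0.83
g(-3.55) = 34.69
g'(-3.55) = -31.71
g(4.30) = -103.30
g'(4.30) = -65.07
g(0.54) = -1.99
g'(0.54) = -2.95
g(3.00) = -40.00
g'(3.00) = -34.00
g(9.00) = -820.00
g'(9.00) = -262.00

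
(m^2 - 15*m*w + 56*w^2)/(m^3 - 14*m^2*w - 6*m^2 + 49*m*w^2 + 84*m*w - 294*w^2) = (-m + 8*w)/(-m^2 + 7*m*w + 6*m - 42*w)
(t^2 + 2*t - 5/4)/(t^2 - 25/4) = (2*t - 1)/(2*t - 5)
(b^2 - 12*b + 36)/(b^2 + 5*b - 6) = (b^2 - 12*b + 36)/(b^2 + 5*b - 6)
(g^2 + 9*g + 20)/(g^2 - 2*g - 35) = (g + 4)/(g - 7)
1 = 1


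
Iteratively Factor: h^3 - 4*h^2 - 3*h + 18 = (h - 3)*(h^2 - h - 6) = (h - 3)*(h + 2)*(h - 3)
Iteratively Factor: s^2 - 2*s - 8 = (s - 4)*(s + 2)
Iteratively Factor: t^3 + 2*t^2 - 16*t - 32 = (t + 2)*(t^2 - 16) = (t - 4)*(t + 2)*(t + 4)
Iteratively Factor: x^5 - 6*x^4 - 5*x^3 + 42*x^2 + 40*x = (x)*(x^4 - 6*x^3 - 5*x^2 + 42*x + 40) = x*(x + 2)*(x^3 - 8*x^2 + 11*x + 20) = x*(x + 1)*(x + 2)*(x^2 - 9*x + 20) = x*(x - 5)*(x + 1)*(x + 2)*(x - 4)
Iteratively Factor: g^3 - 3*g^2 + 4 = (g + 1)*(g^2 - 4*g + 4) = (g - 2)*(g + 1)*(g - 2)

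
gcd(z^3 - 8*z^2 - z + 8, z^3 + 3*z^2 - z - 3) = z^2 - 1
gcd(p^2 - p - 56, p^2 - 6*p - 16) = p - 8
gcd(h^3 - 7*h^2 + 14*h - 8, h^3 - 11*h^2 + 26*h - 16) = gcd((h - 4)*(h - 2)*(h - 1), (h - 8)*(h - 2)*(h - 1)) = h^2 - 3*h + 2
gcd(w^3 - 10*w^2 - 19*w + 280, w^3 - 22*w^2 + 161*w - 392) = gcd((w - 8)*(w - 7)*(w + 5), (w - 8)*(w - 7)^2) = w^2 - 15*w + 56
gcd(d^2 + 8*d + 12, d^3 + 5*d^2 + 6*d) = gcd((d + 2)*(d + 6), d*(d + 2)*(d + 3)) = d + 2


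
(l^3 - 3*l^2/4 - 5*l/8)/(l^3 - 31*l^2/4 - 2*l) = (-8*l^2 + 6*l + 5)/(2*(-4*l^2 + 31*l + 8))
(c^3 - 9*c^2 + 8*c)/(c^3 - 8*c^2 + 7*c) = (c - 8)/(c - 7)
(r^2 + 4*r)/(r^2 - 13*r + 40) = r*(r + 4)/(r^2 - 13*r + 40)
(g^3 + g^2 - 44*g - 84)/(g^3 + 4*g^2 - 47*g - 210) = (g + 2)/(g + 5)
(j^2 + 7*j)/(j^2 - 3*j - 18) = j*(j + 7)/(j^2 - 3*j - 18)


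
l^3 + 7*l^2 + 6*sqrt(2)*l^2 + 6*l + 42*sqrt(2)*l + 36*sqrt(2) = (l + 1)*(l + 6)*(l + 6*sqrt(2))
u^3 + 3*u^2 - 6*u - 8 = (u - 2)*(u + 1)*(u + 4)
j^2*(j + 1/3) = j^3 + j^2/3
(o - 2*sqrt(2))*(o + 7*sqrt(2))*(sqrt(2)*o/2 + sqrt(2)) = sqrt(2)*o^3/2 + sqrt(2)*o^2 + 5*o^2 - 14*sqrt(2)*o + 10*o - 28*sqrt(2)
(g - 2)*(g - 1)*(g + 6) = g^3 + 3*g^2 - 16*g + 12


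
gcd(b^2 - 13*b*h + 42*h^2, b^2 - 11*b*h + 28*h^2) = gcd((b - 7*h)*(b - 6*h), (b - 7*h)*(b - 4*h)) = b - 7*h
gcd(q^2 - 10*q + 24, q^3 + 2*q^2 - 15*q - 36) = q - 4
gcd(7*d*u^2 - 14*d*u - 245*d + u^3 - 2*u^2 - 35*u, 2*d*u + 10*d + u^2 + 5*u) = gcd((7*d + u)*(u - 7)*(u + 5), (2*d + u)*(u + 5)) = u + 5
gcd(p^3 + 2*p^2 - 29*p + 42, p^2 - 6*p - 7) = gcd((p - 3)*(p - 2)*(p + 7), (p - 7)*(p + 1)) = 1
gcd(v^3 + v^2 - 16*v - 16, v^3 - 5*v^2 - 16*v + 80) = v^2 - 16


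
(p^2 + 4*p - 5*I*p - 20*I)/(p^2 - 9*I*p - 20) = (p + 4)/(p - 4*I)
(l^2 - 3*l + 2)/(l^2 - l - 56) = (-l^2 + 3*l - 2)/(-l^2 + l + 56)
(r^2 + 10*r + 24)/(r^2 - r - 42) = (r + 4)/(r - 7)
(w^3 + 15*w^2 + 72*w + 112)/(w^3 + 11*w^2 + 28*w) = (w + 4)/w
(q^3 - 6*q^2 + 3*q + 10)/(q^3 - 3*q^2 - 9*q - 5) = (q - 2)/(q + 1)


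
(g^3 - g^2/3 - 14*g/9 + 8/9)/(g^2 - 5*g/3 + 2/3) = g + 4/3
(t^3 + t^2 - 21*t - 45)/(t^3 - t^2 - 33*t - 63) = (t - 5)/(t - 7)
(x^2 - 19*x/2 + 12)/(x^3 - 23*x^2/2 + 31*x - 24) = 1/(x - 2)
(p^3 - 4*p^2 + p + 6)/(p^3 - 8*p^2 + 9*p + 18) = (p - 2)/(p - 6)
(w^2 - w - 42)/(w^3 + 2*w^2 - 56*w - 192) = (w - 7)/(w^2 - 4*w - 32)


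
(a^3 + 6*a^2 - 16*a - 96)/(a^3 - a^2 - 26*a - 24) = (a^2 + 2*a - 24)/(a^2 - 5*a - 6)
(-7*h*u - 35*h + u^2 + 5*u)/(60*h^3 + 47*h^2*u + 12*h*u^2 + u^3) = (-7*h*u - 35*h + u^2 + 5*u)/(60*h^3 + 47*h^2*u + 12*h*u^2 + u^3)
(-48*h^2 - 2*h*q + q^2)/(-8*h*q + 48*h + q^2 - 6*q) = (6*h + q)/(q - 6)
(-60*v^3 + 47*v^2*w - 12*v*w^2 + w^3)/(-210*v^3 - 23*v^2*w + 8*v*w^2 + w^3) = (12*v^2 - 7*v*w + w^2)/(42*v^2 + 13*v*w + w^2)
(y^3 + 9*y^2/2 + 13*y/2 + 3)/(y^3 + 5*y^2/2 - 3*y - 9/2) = (2*y^2 + 7*y + 6)/(2*y^2 + 3*y - 9)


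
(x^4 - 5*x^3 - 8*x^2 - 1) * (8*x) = 8*x^5 - 40*x^4 - 64*x^3 - 8*x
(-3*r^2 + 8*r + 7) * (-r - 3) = 3*r^3 + r^2 - 31*r - 21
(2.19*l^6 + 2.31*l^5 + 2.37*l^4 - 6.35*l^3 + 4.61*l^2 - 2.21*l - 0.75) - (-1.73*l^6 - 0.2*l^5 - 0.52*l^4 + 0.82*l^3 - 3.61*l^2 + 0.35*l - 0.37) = 3.92*l^6 + 2.51*l^5 + 2.89*l^4 - 7.17*l^3 + 8.22*l^2 - 2.56*l - 0.38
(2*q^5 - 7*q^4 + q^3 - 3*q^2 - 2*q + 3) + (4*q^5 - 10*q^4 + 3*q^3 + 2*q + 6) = 6*q^5 - 17*q^4 + 4*q^3 - 3*q^2 + 9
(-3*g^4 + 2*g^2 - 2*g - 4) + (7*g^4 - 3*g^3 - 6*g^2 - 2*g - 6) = 4*g^4 - 3*g^3 - 4*g^2 - 4*g - 10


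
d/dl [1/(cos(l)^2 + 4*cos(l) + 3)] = 2*(cos(l) + 2)*sin(l)/(cos(l)^2 + 4*cos(l) + 3)^2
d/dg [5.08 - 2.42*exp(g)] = -2.42*exp(g)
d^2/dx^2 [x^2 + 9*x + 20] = 2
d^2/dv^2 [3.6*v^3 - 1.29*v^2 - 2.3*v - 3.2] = 21.6*v - 2.58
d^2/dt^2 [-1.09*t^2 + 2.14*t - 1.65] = -2.18000000000000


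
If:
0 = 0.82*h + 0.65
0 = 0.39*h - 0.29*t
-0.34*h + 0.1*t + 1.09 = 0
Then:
No Solution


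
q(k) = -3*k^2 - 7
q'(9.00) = -54.00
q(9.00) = -250.00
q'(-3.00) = 18.00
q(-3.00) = -34.00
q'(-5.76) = 34.56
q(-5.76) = -106.53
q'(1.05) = -6.30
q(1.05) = -10.31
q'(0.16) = -0.96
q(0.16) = -7.08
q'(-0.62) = 3.72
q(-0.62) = -8.15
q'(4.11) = -24.66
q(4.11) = -57.68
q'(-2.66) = 15.96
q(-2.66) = -28.23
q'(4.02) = -24.12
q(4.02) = -55.48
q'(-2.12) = 12.72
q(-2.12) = -20.48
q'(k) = -6*k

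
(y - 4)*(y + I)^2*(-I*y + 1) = -I*y^4 + 3*y^3 + 4*I*y^3 - 12*y^2 + 3*I*y^2 - y - 12*I*y + 4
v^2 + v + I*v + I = (v + 1)*(v + I)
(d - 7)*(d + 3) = d^2 - 4*d - 21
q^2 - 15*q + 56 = (q - 8)*(q - 7)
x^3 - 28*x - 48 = (x - 6)*(x + 2)*(x + 4)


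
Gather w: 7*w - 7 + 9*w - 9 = 16*w - 16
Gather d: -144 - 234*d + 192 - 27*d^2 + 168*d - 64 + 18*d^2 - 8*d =-9*d^2 - 74*d - 16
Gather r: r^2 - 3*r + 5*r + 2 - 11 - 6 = r^2 + 2*r - 15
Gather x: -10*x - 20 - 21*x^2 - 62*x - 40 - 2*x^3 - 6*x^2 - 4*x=-2*x^3 - 27*x^2 - 76*x - 60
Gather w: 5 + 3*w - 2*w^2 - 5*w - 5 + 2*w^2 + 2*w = 0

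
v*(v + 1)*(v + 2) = v^3 + 3*v^2 + 2*v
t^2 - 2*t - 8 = (t - 4)*(t + 2)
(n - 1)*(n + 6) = n^2 + 5*n - 6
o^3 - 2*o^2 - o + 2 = (o - 2)*(o - 1)*(o + 1)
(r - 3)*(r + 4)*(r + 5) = r^3 + 6*r^2 - 7*r - 60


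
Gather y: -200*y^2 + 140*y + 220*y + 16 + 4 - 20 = -200*y^2 + 360*y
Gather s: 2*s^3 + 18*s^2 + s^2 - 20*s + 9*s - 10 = 2*s^3 + 19*s^2 - 11*s - 10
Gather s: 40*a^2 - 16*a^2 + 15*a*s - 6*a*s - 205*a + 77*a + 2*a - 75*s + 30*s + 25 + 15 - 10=24*a^2 - 126*a + s*(9*a - 45) + 30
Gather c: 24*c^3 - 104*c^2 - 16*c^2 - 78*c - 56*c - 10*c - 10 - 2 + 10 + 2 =24*c^3 - 120*c^2 - 144*c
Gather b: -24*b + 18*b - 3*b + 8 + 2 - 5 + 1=6 - 9*b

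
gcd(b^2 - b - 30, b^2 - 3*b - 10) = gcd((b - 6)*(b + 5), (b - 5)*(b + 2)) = 1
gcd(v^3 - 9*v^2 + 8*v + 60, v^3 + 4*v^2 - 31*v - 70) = v^2 - 3*v - 10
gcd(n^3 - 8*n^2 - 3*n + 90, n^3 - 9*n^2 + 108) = n^2 - 3*n - 18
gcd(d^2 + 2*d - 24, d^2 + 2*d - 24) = d^2 + 2*d - 24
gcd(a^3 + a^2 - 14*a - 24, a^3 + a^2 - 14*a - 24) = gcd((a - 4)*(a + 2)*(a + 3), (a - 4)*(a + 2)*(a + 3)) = a^3 + a^2 - 14*a - 24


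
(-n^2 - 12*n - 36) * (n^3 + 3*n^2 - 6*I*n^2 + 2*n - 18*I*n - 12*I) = -n^5 - 15*n^4 + 6*I*n^4 - 74*n^3 + 90*I*n^3 - 132*n^2 + 444*I*n^2 - 72*n + 792*I*n + 432*I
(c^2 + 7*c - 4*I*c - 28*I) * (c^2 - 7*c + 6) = c^4 - 4*I*c^3 - 43*c^2 + 42*c + 172*I*c - 168*I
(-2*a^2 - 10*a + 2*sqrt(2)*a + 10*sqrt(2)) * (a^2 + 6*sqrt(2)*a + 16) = -2*a^4 - 10*sqrt(2)*a^3 - 10*a^3 - 50*sqrt(2)*a^2 - 8*a^2 - 40*a + 32*sqrt(2)*a + 160*sqrt(2)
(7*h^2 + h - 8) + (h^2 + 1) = 8*h^2 + h - 7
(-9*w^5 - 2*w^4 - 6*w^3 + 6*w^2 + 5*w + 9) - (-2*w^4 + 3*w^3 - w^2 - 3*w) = -9*w^5 - 9*w^3 + 7*w^2 + 8*w + 9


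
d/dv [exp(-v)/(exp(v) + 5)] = (-2*exp(v) - 5)*exp(-v)/(exp(2*v) + 10*exp(v) + 25)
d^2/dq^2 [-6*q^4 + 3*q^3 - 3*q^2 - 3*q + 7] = -72*q^2 + 18*q - 6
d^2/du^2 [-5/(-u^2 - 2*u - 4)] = 10*(-u^2 - 2*u + 4*(u + 1)^2 - 4)/(u^2 + 2*u + 4)^3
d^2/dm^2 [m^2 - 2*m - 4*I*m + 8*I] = 2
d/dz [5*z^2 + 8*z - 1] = 10*z + 8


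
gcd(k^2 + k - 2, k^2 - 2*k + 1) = k - 1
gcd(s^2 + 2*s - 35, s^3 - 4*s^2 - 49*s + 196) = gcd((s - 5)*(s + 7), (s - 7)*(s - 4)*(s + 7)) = s + 7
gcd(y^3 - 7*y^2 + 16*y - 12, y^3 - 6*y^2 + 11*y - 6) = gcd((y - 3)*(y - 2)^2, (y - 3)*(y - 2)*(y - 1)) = y^2 - 5*y + 6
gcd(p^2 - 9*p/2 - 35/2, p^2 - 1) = 1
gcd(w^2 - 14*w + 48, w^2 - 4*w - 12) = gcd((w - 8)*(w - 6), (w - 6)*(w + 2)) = w - 6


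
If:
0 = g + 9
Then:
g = -9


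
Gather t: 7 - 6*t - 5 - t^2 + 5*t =-t^2 - t + 2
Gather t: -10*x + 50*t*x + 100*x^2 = 50*t*x + 100*x^2 - 10*x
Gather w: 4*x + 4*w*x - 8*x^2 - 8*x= 4*w*x - 8*x^2 - 4*x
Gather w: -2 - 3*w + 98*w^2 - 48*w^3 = -48*w^3 + 98*w^2 - 3*w - 2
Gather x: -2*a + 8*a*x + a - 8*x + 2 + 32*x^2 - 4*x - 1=-a + 32*x^2 + x*(8*a - 12) + 1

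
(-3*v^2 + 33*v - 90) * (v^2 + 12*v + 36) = -3*v^4 - 3*v^3 + 198*v^2 + 108*v - 3240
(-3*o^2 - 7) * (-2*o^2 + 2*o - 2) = 6*o^4 - 6*o^3 + 20*o^2 - 14*o + 14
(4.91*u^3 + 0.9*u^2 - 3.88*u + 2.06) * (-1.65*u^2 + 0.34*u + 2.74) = -8.1015*u^5 + 0.1844*u^4 + 20.1614*u^3 - 2.2522*u^2 - 9.9308*u + 5.6444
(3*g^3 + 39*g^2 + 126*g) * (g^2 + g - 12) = 3*g^5 + 42*g^4 + 129*g^3 - 342*g^2 - 1512*g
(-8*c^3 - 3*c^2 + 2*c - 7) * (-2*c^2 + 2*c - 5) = 16*c^5 - 10*c^4 + 30*c^3 + 33*c^2 - 24*c + 35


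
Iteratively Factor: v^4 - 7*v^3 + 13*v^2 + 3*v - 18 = (v - 2)*(v^3 - 5*v^2 + 3*v + 9) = (v - 3)*(v - 2)*(v^2 - 2*v - 3) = (v - 3)*(v - 2)*(v + 1)*(v - 3)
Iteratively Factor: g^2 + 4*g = (g + 4)*(g)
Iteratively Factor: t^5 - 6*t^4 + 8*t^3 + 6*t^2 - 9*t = (t - 3)*(t^4 - 3*t^3 - t^2 + 3*t) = t*(t - 3)*(t^3 - 3*t^2 - t + 3) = t*(t - 3)*(t - 1)*(t^2 - 2*t - 3) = t*(t - 3)^2*(t - 1)*(t + 1)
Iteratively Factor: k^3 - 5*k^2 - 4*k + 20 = (k - 5)*(k^2 - 4) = (k - 5)*(k - 2)*(k + 2)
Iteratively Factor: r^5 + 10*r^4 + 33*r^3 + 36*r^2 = (r + 3)*(r^4 + 7*r^3 + 12*r^2) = (r + 3)^2*(r^3 + 4*r^2) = (r + 3)^2*(r + 4)*(r^2) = r*(r + 3)^2*(r + 4)*(r)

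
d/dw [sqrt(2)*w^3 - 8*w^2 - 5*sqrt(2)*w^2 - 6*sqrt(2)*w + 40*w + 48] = 3*sqrt(2)*w^2 - 16*w - 10*sqrt(2)*w - 6*sqrt(2) + 40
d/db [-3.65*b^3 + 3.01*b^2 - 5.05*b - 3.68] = -10.95*b^2 + 6.02*b - 5.05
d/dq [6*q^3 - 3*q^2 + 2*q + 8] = 18*q^2 - 6*q + 2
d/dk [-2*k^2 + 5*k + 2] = 5 - 4*k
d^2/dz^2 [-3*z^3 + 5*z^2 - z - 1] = 10 - 18*z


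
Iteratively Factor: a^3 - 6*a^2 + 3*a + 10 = (a + 1)*(a^2 - 7*a + 10) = (a - 5)*(a + 1)*(a - 2)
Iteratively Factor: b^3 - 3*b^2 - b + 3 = (b + 1)*(b^2 - 4*b + 3) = (b - 1)*(b + 1)*(b - 3)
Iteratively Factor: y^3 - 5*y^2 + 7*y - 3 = (y - 3)*(y^2 - 2*y + 1) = (y - 3)*(y - 1)*(y - 1)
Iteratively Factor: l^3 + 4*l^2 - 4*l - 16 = (l - 2)*(l^2 + 6*l + 8) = (l - 2)*(l + 4)*(l + 2)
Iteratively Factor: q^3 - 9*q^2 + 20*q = (q)*(q^2 - 9*q + 20) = q*(q - 4)*(q - 5)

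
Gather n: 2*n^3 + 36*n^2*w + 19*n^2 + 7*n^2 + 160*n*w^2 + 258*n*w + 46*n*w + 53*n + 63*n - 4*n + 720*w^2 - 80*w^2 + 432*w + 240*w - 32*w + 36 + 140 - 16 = 2*n^3 + n^2*(36*w + 26) + n*(160*w^2 + 304*w + 112) + 640*w^2 + 640*w + 160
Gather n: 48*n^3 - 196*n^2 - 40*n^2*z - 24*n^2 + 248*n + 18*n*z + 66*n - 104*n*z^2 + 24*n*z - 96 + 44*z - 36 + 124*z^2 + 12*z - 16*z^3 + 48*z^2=48*n^3 + n^2*(-40*z - 220) + n*(-104*z^2 + 42*z + 314) - 16*z^3 + 172*z^2 + 56*z - 132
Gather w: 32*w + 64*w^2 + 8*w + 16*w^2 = 80*w^2 + 40*w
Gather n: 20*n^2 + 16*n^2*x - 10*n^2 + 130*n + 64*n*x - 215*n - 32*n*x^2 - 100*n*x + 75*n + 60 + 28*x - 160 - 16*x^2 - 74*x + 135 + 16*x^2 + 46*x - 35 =n^2*(16*x + 10) + n*(-32*x^2 - 36*x - 10)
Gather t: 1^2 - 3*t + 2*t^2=2*t^2 - 3*t + 1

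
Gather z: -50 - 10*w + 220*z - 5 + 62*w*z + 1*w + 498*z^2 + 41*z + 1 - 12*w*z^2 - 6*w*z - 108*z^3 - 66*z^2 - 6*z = -9*w - 108*z^3 + z^2*(432 - 12*w) + z*(56*w + 255) - 54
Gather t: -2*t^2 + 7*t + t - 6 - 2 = -2*t^2 + 8*t - 8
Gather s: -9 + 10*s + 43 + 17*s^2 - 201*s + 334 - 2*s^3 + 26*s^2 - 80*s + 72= -2*s^3 + 43*s^2 - 271*s + 440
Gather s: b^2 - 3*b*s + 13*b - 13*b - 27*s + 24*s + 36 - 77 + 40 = b^2 + s*(-3*b - 3) - 1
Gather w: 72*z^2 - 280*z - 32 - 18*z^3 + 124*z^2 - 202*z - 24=-18*z^3 + 196*z^2 - 482*z - 56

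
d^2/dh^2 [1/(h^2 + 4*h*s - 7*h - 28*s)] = 2*(-h^2 - 4*h*s + 7*h + 28*s + (2*h + 4*s - 7)^2)/(h^2 + 4*h*s - 7*h - 28*s)^3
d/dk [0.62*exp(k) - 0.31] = 0.62*exp(k)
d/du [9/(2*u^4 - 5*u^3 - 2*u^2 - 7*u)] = 9*(-8*u^3 + 15*u^2 + 4*u + 7)/(u^2*(-2*u^3 + 5*u^2 + 2*u + 7)^2)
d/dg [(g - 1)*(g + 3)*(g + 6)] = 3*g^2 + 16*g + 9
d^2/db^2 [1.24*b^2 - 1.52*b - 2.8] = 2.48000000000000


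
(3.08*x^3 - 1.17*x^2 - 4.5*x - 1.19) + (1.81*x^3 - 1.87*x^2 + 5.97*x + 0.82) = 4.89*x^3 - 3.04*x^2 + 1.47*x - 0.37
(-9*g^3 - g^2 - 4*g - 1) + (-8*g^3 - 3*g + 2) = -17*g^3 - g^2 - 7*g + 1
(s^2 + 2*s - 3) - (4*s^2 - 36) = -3*s^2 + 2*s + 33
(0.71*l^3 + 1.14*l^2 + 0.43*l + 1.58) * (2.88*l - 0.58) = 2.0448*l^4 + 2.8714*l^3 + 0.5772*l^2 + 4.301*l - 0.9164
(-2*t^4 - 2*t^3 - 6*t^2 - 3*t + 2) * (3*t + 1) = -6*t^5 - 8*t^4 - 20*t^3 - 15*t^2 + 3*t + 2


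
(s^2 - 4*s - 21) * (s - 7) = s^3 - 11*s^2 + 7*s + 147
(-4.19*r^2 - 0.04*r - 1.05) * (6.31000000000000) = -26.4389*r^2 - 0.2524*r - 6.6255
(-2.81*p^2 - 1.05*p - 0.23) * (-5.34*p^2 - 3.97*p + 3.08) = 15.0054*p^4 + 16.7627*p^3 - 3.2581*p^2 - 2.3209*p - 0.7084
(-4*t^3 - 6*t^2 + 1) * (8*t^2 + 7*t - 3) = -32*t^5 - 76*t^4 - 30*t^3 + 26*t^2 + 7*t - 3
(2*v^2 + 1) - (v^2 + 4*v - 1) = v^2 - 4*v + 2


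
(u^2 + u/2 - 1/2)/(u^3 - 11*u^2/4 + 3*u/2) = 2*(2*u^2 + u - 1)/(u*(4*u^2 - 11*u + 6))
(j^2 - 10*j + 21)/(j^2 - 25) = (j^2 - 10*j + 21)/(j^2 - 25)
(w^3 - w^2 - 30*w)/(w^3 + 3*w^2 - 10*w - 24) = w*(w^2 - w - 30)/(w^3 + 3*w^2 - 10*w - 24)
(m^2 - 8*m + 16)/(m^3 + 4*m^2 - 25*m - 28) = (m - 4)/(m^2 + 8*m + 7)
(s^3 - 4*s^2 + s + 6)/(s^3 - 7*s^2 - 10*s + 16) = (s^3 - 4*s^2 + s + 6)/(s^3 - 7*s^2 - 10*s + 16)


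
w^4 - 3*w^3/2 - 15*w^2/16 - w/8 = w*(w - 2)*(w + 1/4)^2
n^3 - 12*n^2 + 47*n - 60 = (n - 5)*(n - 4)*(n - 3)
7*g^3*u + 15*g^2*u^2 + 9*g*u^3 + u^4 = u*(g + u)^2*(7*g + u)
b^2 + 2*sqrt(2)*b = b*(b + 2*sqrt(2))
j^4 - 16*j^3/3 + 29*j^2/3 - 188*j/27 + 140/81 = (j - 7/3)*(j - 5/3)*(j - 2/3)^2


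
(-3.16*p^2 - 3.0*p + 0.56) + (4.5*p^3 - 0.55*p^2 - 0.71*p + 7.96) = 4.5*p^3 - 3.71*p^2 - 3.71*p + 8.52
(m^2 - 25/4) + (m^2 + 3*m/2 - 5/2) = 2*m^2 + 3*m/2 - 35/4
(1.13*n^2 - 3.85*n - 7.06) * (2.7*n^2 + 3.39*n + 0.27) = 3.051*n^4 - 6.5643*n^3 - 31.8084*n^2 - 24.9729*n - 1.9062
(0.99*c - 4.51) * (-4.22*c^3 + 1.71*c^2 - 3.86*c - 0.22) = -4.1778*c^4 + 20.7251*c^3 - 11.5335*c^2 + 17.1908*c + 0.9922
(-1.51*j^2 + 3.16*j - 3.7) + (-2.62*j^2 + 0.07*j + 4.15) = -4.13*j^2 + 3.23*j + 0.45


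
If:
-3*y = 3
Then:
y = -1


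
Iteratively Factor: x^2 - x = (x)*(x - 1)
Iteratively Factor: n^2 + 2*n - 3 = (n - 1)*(n + 3)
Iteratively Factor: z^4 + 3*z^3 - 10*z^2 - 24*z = (z + 2)*(z^3 + z^2 - 12*z) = (z - 3)*(z + 2)*(z^2 + 4*z) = z*(z - 3)*(z + 2)*(z + 4)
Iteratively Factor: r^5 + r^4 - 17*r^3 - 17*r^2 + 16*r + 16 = (r - 4)*(r^4 + 5*r^3 + 3*r^2 - 5*r - 4) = (r - 4)*(r + 1)*(r^3 + 4*r^2 - r - 4) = (r - 4)*(r - 1)*(r + 1)*(r^2 + 5*r + 4) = (r - 4)*(r - 1)*(r + 1)*(r + 4)*(r + 1)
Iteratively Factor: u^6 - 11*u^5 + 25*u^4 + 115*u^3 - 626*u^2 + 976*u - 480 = (u - 1)*(u^5 - 10*u^4 + 15*u^3 + 130*u^2 - 496*u + 480) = (u - 3)*(u - 1)*(u^4 - 7*u^3 - 6*u^2 + 112*u - 160) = (u - 3)*(u - 1)*(u + 4)*(u^3 - 11*u^2 + 38*u - 40) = (u - 4)*(u - 3)*(u - 1)*(u + 4)*(u^2 - 7*u + 10) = (u - 5)*(u - 4)*(u - 3)*(u - 1)*(u + 4)*(u - 2)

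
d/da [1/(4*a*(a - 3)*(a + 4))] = (-a*(a - 3) - a*(a + 4) - (a - 3)*(a + 4))/(4*a^2*(a - 3)^2*(a + 4)^2)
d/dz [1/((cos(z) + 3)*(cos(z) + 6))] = (2*cos(z) + 9)*sin(z)/((cos(z) + 3)^2*(cos(z) + 6)^2)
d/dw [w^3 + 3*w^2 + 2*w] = 3*w^2 + 6*w + 2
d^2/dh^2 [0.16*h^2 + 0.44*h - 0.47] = 0.320000000000000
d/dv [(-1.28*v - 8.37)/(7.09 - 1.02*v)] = (124.873334 - 17.964852*v)/(1.02*v - 7.09)^3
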